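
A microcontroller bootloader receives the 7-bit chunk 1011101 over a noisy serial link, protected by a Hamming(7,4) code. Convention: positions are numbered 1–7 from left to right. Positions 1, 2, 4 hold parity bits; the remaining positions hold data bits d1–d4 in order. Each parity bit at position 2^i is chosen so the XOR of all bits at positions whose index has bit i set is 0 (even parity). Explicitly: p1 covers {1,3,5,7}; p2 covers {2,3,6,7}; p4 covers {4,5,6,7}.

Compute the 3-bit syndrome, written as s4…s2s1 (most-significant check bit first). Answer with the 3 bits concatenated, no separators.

100

s1 (pos 1,3,5,7): 1⊕1⊕1⊕1 = 0
s2 (pos 2,3,6,7): 0⊕1⊕0⊕1 = 0
s4 (pos 4,5,6,7): 1⊕1⊕0⊕1 = 1
Syndrome s4…s1 = 100 → error at position 4.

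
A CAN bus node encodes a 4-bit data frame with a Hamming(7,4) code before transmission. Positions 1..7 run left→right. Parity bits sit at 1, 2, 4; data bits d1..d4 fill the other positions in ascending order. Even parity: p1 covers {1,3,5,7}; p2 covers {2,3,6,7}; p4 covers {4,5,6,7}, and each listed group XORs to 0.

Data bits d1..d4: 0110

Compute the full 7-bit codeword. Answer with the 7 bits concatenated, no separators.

1100110

Place data at non-parity positions: p1 p2 0 p4 1 1 0
p1 (pos 1,3,5,7): XOR of data positions = 0⊕1⊕0 = 1
p2 (pos 2,3,6,7): XOR of data positions = 0⊕1⊕0 = 1
p4 (pos 4,5,6,7): XOR of data positions = 1⊕1⊕0 = 0
Codeword: 1100110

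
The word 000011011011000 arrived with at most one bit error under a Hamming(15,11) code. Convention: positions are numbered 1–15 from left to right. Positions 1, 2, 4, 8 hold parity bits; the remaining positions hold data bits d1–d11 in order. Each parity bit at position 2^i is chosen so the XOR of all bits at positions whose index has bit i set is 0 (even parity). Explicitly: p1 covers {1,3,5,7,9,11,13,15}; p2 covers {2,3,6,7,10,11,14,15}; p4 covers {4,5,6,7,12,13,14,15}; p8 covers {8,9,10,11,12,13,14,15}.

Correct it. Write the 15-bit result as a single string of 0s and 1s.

000001011011000

s1 (pos 1,3,5,7,9,11,13,15): 0⊕0⊕1⊕0⊕1⊕1⊕0⊕0 = 1
s2 (pos 2,3,6,7,10,11,14,15): 0⊕0⊕1⊕0⊕0⊕1⊕0⊕0 = 0
s4 (pos 4,5,6,7,12,13,14,15): 0⊕1⊕1⊕0⊕1⊕0⊕0⊕0 = 1
s8 (pos 8,9,10,11,12,13,14,15): 1⊕1⊕0⊕1⊕1⊕0⊕0⊕0 = 0
Syndrome s8…s1 = 0101 → error at position 5.
Flip position 5: 000011011011000 → 000001011011000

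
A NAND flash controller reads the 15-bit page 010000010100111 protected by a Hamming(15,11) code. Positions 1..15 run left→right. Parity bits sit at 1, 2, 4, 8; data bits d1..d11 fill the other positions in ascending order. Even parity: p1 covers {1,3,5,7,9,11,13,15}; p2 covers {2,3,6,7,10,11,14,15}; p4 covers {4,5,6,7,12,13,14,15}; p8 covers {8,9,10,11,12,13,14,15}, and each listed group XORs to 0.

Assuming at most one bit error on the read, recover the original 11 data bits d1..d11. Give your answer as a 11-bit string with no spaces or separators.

00000101111

s1 (pos 1,3,5,7,9,11,13,15): 0⊕0⊕0⊕0⊕0⊕0⊕1⊕1 = 0
s2 (pos 2,3,6,7,10,11,14,15): 1⊕0⊕0⊕0⊕1⊕0⊕1⊕1 = 0
s4 (pos 4,5,6,7,12,13,14,15): 0⊕0⊕0⊕0⊕0⊕1⊕1⊕1 = 1
s8 (pos 8,9,10,11,12,13,14,15): 1⊕0⊕1⊕0⊕0⊕1⊕1⊕1 = 1
Syndrome s8…s1 = 1100 → error at position 12.
Flip position 12: 010000010100111 → 010000010101111
Read data bits from positions 3,5,6,7,9,10,11,12,13,14,15: 00000101111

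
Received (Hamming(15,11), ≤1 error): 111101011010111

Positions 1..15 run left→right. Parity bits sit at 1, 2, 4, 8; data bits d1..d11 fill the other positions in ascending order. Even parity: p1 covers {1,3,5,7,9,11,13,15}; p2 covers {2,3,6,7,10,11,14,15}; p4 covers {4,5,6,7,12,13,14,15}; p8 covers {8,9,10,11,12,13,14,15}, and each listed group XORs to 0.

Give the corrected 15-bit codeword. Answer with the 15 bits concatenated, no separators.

s1 (pos 1,3,5,7,9,11,13,15): 1⊕1⊕0⊕0⊕1⊕1⊕1⊕1 = 0
s2 (pos 2,3,6,7,10,11,14,15): 1⊕1⊕1⊕0⊕0⊕1⊕1⊕1 = 0
s4 (pos 4,5,6,7,12,13,14,15): 1⊕0⊕1⊕0⊕0⊕1⊕1⊕1 = 1
s8 (pos 8,9,10,11,12,13,14,15): 1⊕1⊕0⊕1⊕0⊕1⊕1⊕1 = 0
Syndrome s8…s1 = 0100 → error at position 4.
Flip position 4: 111101011010111 → 111001011010111

111001011010111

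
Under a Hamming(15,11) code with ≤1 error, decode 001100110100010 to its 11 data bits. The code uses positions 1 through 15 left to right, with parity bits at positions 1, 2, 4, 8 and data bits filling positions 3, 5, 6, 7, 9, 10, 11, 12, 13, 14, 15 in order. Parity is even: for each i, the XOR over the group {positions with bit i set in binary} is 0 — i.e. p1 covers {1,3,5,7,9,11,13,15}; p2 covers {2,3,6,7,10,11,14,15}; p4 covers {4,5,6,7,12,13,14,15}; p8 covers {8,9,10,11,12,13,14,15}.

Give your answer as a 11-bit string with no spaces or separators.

s1 (pos 1,3,5,7,9,11,13,15): 0⊕1⊕0⊕1⊕0⊕0⊕0⊕0 = 0
s2 (pos 2,3,6,7,10,11,14,15): 0⊕1⊕0⊕1⊕1⊕0⊕1⊕0 = 0
s4 (pos 4,5,6,7,12,13,14,15): 1⊕0⊕0⊕1⊕0⊕0⊕1⊕0 = 1
s8 (pos 8,9,10,11,12,13,14,15): 1⊕0⊕1⊕0⊕0⊕0⊕1⊕0 = 1
Syndrome s8…s1 = 1100 → error at position 12.
Flip position 12: 001100110100010 → 001100110101010
Read data bits from positions 3,5,6,7,9,10,11,12,13,14,15: 10010101010

10010101010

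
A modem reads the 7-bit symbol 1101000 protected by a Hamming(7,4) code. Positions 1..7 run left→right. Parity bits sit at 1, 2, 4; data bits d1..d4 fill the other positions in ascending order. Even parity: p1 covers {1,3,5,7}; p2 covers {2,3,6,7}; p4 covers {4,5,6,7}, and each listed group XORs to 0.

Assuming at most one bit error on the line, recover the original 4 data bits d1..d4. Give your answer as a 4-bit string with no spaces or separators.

0001

s1 (pos 1,3,5,7): 1⊕0⊕0⊕0 = 1
s2 (pos 2,3,6,7): 1⊕0⊕0⊕0 = 1
s4 (pos 4,5,6,7): 1⊕0⊕0⊕0 = 1
Syndrome s4…s1 = 111 → error at position 7.
Flip position 7: 1101000 → 1101001
Read data bits from positions 3,5,6,7: 0001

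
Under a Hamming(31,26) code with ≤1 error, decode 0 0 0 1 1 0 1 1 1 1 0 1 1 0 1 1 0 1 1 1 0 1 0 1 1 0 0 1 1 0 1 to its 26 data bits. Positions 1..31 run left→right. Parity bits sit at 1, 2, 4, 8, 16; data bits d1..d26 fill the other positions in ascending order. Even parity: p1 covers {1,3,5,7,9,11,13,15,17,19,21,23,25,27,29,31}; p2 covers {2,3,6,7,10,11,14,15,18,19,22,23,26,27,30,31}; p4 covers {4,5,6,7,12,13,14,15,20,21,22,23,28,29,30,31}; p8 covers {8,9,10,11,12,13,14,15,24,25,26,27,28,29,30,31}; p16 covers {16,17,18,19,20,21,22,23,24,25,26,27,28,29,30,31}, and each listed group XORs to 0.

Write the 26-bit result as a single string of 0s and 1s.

s1 (pos 1,3,5,7,9,11,13,15,17,19,21,23,25,27,29,31): 0⊕0⊕1⊕1⊕1⊕0⊕1⊕1⊕0⊕1⊕0⊕0⊕1⊕0⊕1⊕1 = 1
s2 (pos 2,3,6,7,10,11,14,15,18,19,22,23,26,27,30,31): 0⊕0⊕0⊕1⊕1⊕0⊕0⊕1⊕1⊕1⊕1⊕0⊕0⊕0⊕0⊕1 = 1
s4 (pos 4,5,6,7,12,13,14,15,20,21,22,23,28,29,30,31): 1⊕1⊕0⊕1⊕1⊕1⊕0⊕1⊕1⊕0⊕1⊕0⊕1⊕1⊕0⊕1 = 1
s8 (pos 8,9,10,11,12,13,14,15,24,25,26,27,28,29,30,31): 1⊕1⊕1⊕0⊕1⊕1⊕0⊕1⊕1⊕1⊕0⊕0⊕1⊕1⊕0⊕1 = 1
s16 (pos 16,17,18,19,20,21,22,23,24,25,26,27,28,29,30,31): 1⊕0⊕1⊕1⊕1⊕0⊕1⊕0⊕1⊕1⊕0⊕0⊕1⊕1⊕0⊕1 = 0
Syndrome s16…s1 = 01111 → error at position 15.
Flip position 15: 0001101111011011011101011001101 → 0001101111011001011101011001101
Read data bits from positions 3,5,6,7,9,10,11,12,13,14,15,17,18,19,20,21,22,23,24,25,26,27,28,29,30,31: 01011101100011101011001101

01011101100011101011001101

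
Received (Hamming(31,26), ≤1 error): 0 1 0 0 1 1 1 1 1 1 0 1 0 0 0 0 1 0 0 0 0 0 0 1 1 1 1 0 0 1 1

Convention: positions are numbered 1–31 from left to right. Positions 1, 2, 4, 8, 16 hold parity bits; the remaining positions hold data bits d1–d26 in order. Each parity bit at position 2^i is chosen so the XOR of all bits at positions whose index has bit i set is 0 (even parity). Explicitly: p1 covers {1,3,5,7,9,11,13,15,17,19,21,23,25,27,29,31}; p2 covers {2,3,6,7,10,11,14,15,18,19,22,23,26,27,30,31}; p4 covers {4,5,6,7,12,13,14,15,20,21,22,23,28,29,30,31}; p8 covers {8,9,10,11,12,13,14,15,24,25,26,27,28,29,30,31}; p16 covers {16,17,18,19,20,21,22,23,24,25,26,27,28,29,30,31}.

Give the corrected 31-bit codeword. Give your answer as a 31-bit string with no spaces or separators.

0100111111010000000000011110011

s1 (pos 1,3,5,7,9,11,13,15,17,19,21,23,25,27,29,31): 0⊕0⊕1⊕1⊕1⊕0⊕0⊕0⊕1⊕0⊕0⊕0⊕1⊕1⊕0⊕1 = 1
s2 (pos 2,3,6,7,10,11,14,15,18,19,22,23,26,27,30,31): 1⊕0⊕1⊕1⊕1⊕0⊕0⊕0⊕0⊕0⊕0⊕0⊕1⊕1⊕1⊕1 = 0
s4 (pos 4,5,6,7,12,13,14,15,20,21,22,23,28,29,30,31): 0⊕1⊕1⊕1⊕1⊕0⊕0⊕0⊕0⊕0⊕0⊕0⊕0⊕0⊕1⊕1 = 0
s8 (pos 8,9,10,11,12,13,14,15,24,25,26,27,28,29,30,31): 1⊕1⊕1⊕0⊕1⊕0⊕0⊕0⊕1⊕1⊕1⊕1⊕0⊕0⊕1⊕1 = 0
s16 (pos 16,17,18,19,20,21,22,23,24,25,26,27,28,29,30,31): 0⊕1⊕0⊕0⊕0⊕0⊕0⊕0⊕1⊕1⊕1⊕1⊕0⊕0⊕1⊕1 = 1
Syndrome s16…s1 = 10001 → error at position 17.
Flip position 17: 0100111111010000100000011110011 → 0100111111010000000000011110011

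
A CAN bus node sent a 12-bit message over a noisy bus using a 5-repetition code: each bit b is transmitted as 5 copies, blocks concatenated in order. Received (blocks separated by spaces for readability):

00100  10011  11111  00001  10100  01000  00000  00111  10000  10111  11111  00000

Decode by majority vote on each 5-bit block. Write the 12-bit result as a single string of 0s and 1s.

011000010110

Block 1 (00100): 1 one → 0
Block 2 (10011): 3 ones → 1
Block 3 (11111): 5 ones → 1
Block 4 (00001): 1 one → 0
Block 5 (10100): 2 ones → 0
Block 6 (01000): 1 one → 0
Block 7 (00000): 0 ones → 0
Block 8 (00111): 3 ones → 1
Block 9 (10000): 1 one → 0
Block 10 (10111): 4 ones → 1
Block 11 (11111): 5 ones → 1
Block 12 (00000): 0 ones → 0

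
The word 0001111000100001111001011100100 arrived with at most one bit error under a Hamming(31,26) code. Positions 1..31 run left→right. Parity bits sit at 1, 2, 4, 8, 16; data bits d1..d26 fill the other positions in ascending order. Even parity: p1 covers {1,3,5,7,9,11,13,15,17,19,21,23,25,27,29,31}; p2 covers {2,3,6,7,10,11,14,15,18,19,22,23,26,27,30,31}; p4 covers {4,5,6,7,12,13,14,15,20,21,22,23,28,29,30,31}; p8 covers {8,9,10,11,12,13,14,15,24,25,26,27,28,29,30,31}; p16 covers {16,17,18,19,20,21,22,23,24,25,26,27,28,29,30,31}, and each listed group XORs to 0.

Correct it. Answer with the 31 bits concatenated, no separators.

0001111000100001111001011110100

s1 (pos 1,3,5,7,9,11,13,15,17,19,21,23,25,27,29,31): 0⊕0⊕1⊕1⊕0⊕1⊕0⊕0⊕1⊕1⊕0⊕0⊕1⊕0⊕1⊕0 = 1
s2 (pos 2,3,6,7,10,11,14,15,18,19,22,23,26,27,30,31): 0⊕0⊕1⊕1⊕0⊕1⊕0⊕0⊕1⊕1⊕1⊕0⊕1⊕0⊕0⊕0 = 1
s4 (pos 4,5,6,7,12,13,14,15,20,21,22,23,28,29,30,31): 1⊕1⊕1⊕1⊕0⊕0⊕0⊕0⊕0⊕0⊕1⊕0⊕0⊕1⊕0⊕0 = 0
s8 (pos 8,9,10,11,12,13,14,15,24,25,26,27,28,29,30,31): 0⊕0⊕0⊕1⊕0⊕0⊕0⊕0⊕1⊕1⊕1⊕0⊕0⊕1⊕0⊕0 = 1
s16 (pos 16,17,18,19,20,21,22,23,24,25,26,27,28,29,30,31): 1⊕1⊕1⊕1⊕0⊕0⊕1⊕0⊕1⊕1⊕1⊕0⊕0⊕1⊕0⊕0 = 1
Syndrome s16…s1 = 11011 → error at position 27.
Flip position 27: 0001111000100001111001011100100 → 0001111000100001111001011110100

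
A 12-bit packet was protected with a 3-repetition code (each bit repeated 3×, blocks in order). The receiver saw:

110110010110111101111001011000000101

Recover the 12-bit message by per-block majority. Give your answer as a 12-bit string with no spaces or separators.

Block 1 (110): 2 ones → 1
Block 2 (110): 2 ones → 1
Block 3 (010): 1 one → 0
Block 4 (110): 2 ones → 1
Block 5 (111): 3 ones → 1
Block 6 (101): 2 ones → 1
Block 7 (111): 3 ones → 1
Block 8 (001): 1 one → 0
Block 9 (011): 2 ones → 1
Block 10 (000): 0 ones → 0
Block 11 (000): 0 ones → 0
Block 12 (101): 2 ones → 1

110111101001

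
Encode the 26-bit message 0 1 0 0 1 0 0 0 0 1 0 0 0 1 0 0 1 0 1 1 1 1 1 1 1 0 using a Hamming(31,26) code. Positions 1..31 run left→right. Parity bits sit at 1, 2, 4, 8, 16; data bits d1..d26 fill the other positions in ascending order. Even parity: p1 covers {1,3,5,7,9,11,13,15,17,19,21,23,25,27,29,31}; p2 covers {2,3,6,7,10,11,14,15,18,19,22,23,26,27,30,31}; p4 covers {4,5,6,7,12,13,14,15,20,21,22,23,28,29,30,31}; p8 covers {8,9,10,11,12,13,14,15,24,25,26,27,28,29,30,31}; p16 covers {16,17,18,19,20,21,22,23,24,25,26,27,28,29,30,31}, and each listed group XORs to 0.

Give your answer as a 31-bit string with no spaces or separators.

0000100110000101001001011111110

Place data at non-parity positions: p1 p2 0 p4 1 0 0 p8 1 0 0 0 0 1 0 p16 0 0 1 0 0 1 0 1 1 1 1 1 1 1 0
p1 (pos 1,3,5,7,9,11,13,15,17,19,21,23,25,27,29,31): XOR of data positions = 0⊕1⊕0⊕1⊕0⊕0⊕0⊕0⊕1⊕0⊕0⊕1⊕1⊕1⊕0 = 0
p2 (pos 2,3,6,7,10,11,14,15,18,19,22,23,26,27,30,31): XOR of data positions = 0⊕0⊕0⊕0⊕0⊕1⊕0⊕0⊕1⊕1⊕0⊕1⊕1⊕1⊕0 = 0
p4 (pos 4,5,6,7,12,13,14,15,20,21,22,23,28,29,30,31): XOR of data positions = 1⊕0⊕0⊕0⊕0⊕1⊕0⊕0⊕0⊕1⊕0⊕1⊕1⊕1⊕0 = 0
p8 (pos 8,9,10,11,12,13,14,15,24,25,26,27,28,29,30,31): XOR of data positions = 1⊕0⊕0⊕0⊕0⊕1⊕0⊕1⊕1⊕1⊕1⊕1⊕1⊕1⊕0 = 1
p16 (pos 16,17,18,19,20,21,22,23,24,25,26,27,28,29,30,31): XOR of data positions = 0⊕0⊕1⊕0⊕0⊕1⊕0⊕1⊕1⊕1⊕1⊕1⊕1⊕1⊕0 = 1
Codeword: 0000100110000101001001011111110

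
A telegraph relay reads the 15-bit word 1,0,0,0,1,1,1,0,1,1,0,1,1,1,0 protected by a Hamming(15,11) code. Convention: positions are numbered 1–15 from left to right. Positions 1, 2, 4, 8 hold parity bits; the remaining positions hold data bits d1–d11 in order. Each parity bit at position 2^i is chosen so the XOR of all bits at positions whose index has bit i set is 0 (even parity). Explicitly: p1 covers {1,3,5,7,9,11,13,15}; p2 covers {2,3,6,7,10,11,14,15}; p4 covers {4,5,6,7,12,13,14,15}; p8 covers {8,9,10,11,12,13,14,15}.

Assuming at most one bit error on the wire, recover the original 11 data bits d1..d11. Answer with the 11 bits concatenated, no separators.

01110101110

s1 (pos 1,3,5,7,9,11,13,15): 1⊕0⊕1⊕1⊕1⊕0⊕1⊕0 = 1
s2 (pos 2,3,6,7,10,11,14,15): 0⊕0⊕1⊕1⊕1⊕0⊕1⊕0 = 0
s4 (pos 4,5,6,7,12,13,14,15): 0⊕1⊕1⊕1⊕1⊕1⊕1⊕0 = 0
s8 (pos 8,9,10,11,12,13,14,15): 0⊕1⊕1⊕0⊕1⊕1⊕1⊕0 = 1
Syndrome s8…s1 = 1001 → error at position 9.
Flip position 9: 100011101101110 → 100011100101110
Read data bits from positions 3,5,6,7,9,10,11,12,13,14,15: 01110101110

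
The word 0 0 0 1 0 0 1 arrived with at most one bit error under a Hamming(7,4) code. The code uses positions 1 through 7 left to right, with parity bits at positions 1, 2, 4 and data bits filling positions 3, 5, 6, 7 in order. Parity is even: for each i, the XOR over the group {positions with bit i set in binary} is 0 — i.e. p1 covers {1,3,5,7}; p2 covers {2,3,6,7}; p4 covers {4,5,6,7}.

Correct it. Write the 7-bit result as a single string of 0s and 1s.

0011001

s1 (pos 1,3,5,7): 0⊕0⊕0⊕1 = 1
s2 (pos 2,3,6,7): 0⊕0⊕0⊕1 = 1
s4 (pos 4,5,6,7): 1⊕0⊕0⊕1 = 0
Syndrome s4…s1 = 011 → error at position 3.
Flip position 3: 0001001 → 0011001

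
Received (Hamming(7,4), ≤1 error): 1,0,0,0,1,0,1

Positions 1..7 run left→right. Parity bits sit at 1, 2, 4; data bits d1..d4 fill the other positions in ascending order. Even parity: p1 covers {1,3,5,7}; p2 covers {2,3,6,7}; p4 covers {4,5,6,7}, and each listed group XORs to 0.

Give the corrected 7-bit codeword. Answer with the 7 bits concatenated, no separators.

s1 (pos 1,3,5,7): 1⊕0⊕1⊕1 = 1
s2 (pos 2,3,6,7): 0⊕0⊕0⊕1 = 1
s4 (pos 4,5,6,7): 0⊕1⊕0⊕1 = 0
Syndrome s4…s1 = 011 → error at position 3.
Flip position 3: 1000101 → 1010101

1010101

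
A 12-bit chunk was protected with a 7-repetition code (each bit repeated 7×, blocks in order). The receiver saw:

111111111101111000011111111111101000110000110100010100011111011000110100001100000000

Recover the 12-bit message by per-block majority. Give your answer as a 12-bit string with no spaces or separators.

110110001000

Block 1 (1111111): 7 ones → 1
Block 2 (1110111): 6 ones → 1
Block 3 (1000011): 3 ones → 0
Block 4 (1111111): 7 ones → 1
Block 5 (1110100): 4 ones → 1
Block 6 (0110000): 2 ones → 0
Block 7 (1101000): 3 ones → 0
Block 8 (1010001): 3 ones → 0
Block 9 (1111011): 6 ones → 1
Block 10 (0001101): 3 ones → 0
Block 11 (0000110): 2 ones → 0
Block 12 (0000000): 0 ones → 0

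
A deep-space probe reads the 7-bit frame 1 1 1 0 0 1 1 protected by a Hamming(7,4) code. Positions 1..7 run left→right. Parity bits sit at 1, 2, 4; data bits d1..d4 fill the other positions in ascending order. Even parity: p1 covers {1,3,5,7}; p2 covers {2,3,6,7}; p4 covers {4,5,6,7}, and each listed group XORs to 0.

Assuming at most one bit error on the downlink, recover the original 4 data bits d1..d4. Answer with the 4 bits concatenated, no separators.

1011

s1 (pos 1,3,5,7): 1⊕1⊕0⊕1 = 1
s2 (pos 2,3,6,7): 1⊕1⊕1⊕1 = 0
s4 (pos 4,5,6,7): 0⊕0⊕1⊕1 = 0
Syndrome s4…s1 = 001 → error at position 1.
Flip position 1: 1110011 → 0110011
Read data bits from positions 3,5,6,7: 1011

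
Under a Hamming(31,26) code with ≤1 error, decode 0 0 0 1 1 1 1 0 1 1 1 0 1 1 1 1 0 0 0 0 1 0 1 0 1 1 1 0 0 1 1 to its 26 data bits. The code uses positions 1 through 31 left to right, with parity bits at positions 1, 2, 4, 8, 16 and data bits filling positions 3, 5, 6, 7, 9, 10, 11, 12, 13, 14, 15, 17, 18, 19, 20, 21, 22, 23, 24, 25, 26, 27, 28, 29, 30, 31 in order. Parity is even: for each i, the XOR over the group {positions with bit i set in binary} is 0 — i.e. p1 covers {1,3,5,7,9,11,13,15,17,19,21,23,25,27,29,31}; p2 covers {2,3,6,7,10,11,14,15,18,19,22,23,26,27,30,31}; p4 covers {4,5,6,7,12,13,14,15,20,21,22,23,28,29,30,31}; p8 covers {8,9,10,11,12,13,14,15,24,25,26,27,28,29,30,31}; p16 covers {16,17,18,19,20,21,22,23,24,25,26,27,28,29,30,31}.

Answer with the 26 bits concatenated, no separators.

s1 (pos 1,3,5,7,9,11,13,15,17,19,21,23,25,27,29,31): 0⊕0⊕1⊕1⊕1⊕1⊕1⊕1⊕0⊕0⊕1⊕1⊕1⊕1⊕0⊕1 = 1
s2 (pos 2,3,6,7,10,11,14,15,18,19,22,23,26,27,30,31): 0⊕0⊕1⊕1⊕1⊕1⊕1⊕1⊕0⊕0⊕0⊕1⊕1⊕1⊕1⊕1 = 1
s4 (pos 4,5,6,7,12,13,14,15,20,21,22,23,28,29,30,31): 1⊕1⊕1⊕1⊕0⊕1⊕1⊕1⊕0⊕1⊕0⊕1⊕0⊕0⊕1⊕1 = 1
s8 (pos 8,9,10,11,12,13,14,15,24,25,26,27,28,29,30,31): 0⊕1⊕1⊕1⊕0⊕1⊕1⊕1⊕0⊕1⊕1⊕1⊕0⊕0⊕1⊕1 = 1
s16 (pos 16,17,18,19,20,21,22,23,24,25,26,27,28,29,30,31): 1⊕0⊕0⊕0⊕0⊕1⊕0⊕1⊕0⊕1⊕1⊕1⊕0⊕0⊕1⊕1 = 0
Syndrome s16…s1 = 01111 → error at position 15.
Flip position 15: 0001111011101111000010101110011 → 0001111011101101000010101110011
Read data bits from positions 3,5,6,7,9,10,11,12,13,14,15,17,18,19,20,21,22,23,24,25,26,27,28,29,30,31: 01111110110000010101110011

01111110110000010101110011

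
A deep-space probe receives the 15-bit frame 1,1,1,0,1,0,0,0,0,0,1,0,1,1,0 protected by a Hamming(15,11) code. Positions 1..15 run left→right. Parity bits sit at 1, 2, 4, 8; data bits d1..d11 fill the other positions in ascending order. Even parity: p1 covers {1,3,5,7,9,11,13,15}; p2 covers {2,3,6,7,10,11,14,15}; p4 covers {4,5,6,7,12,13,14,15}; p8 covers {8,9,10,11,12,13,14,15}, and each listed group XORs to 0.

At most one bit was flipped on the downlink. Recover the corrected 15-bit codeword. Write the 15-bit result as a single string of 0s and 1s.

111010000010010

s1 (pos 1,3,5,7,9,11,13,15): 1⊕1⊕1⊕0⊕0⊕1⊕1⊕0 = 1
s2 (pos 2,3,6,7,10,11,14,15): 1⊕1⊕0⊕0⊕0⊕1⊕1⊕0 = 0
s4 (pos 4,5,6,7,12,13,14,15): 0⊕1⊕0⊕0⊕0⊕1⊕1⊕0 = 1
s8 (pos 8,9,10,11,12,13,14,15): 0⊕0⊕0⊕1⊕0⊕1⊕1⊕0 = 1
Syndrome s8…s1 = 1101 → error at position 13.
Flip position 13: 111010000010110 → 111010000010010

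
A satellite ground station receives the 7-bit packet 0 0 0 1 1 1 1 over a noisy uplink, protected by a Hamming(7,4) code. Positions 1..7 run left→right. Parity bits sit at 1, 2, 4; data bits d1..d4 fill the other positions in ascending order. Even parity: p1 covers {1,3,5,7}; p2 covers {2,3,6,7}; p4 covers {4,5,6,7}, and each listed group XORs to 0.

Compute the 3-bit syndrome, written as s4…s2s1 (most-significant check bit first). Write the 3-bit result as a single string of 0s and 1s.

000

s1 (pos 1,3,5,7): 0⊕0⊕1⊕1 = 0
s2 (pos 2,3,6,7): 0⊕0⊕1⊕1 = 0
s4 (pos 4,5,6,7): 1⊕1⊕1⊕1 = 0
Syndrome s4…s1 = 000 → no error.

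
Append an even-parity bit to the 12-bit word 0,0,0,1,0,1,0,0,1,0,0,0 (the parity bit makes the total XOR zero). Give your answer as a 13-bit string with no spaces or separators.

XOR of the 12 data bits: 0⊕0⊕0⊕1⊕0⊕1⊕0⊕0⊕1⊕0⊕0⊕0 = 1
Parity bit = 1 (so all 13 bits XOR to 0).

0001010010001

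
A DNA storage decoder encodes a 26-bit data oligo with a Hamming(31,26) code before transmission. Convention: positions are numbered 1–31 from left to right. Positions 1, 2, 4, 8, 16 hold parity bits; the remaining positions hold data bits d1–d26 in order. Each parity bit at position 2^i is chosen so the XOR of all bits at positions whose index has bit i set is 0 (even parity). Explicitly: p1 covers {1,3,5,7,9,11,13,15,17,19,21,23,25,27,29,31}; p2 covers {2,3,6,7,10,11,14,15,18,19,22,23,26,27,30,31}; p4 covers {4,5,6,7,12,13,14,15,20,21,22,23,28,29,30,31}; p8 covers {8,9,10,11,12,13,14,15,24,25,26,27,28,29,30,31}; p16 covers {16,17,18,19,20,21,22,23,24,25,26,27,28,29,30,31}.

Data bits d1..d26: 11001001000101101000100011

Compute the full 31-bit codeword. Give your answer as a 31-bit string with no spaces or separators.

0010100110010001101101000100011

Place data at non-parity positions: p1 p2 1 p4 1 0 0 p8 1 0 0 1 0 0 0 p16 1 0 1 1 0 1 0 0 0 1 0 0 0 1 1
p1 (pos 1,3,5,7,9,11,13,15,17,19,21,23,25,27,29,31): XOR of data positions = 1⊕1⊕0⊕1⊕0⊕0⊕0⊕1⊕1⊕0⊕0⊕0⊕0⊕0⊕1 = 0
p2 (pos 2,3,6,7,10,11,14,15,18,19,22,23,26,27,30,31): XOR of data positions = 1⊕0⊕0⊕0⊕0⊕0⊕0⊕0⊕1⊕1⊕0⊕1⊕0⊕1⊕1 = 0
p4 (pos 4,5,6,7,12,13,14,15,20,21,22,23,28,29,30,31): XOR of data positions = 1⊕0⊕0⊕1⊕0⊕0⊕0⊕1⊕0⊕1⊕0⊕0⊕0⊕1⊕1 = 0
p8 (pos 8,9,10,11,12,13,14,15,24,25,26,27,28,29,30,31): XOR of data positions = 1⊕0⊕0⊕1⊕0⊕0⊕0⊕0⊕0⊕1⊕0⊕0⊕0⊕1⊕1 = 1
p16 (pos 16,17,18,19,20,21,22,23,24,25,26,27,28,29,30,31): XOR of data positions = 1⊕0⊕1⊕1⊕0⊕1⊕0⊕0⊕0⊕1⊕0⊕0⊕0⊕1⊕1 = 1
Codeword: 0010100110010001101101000100011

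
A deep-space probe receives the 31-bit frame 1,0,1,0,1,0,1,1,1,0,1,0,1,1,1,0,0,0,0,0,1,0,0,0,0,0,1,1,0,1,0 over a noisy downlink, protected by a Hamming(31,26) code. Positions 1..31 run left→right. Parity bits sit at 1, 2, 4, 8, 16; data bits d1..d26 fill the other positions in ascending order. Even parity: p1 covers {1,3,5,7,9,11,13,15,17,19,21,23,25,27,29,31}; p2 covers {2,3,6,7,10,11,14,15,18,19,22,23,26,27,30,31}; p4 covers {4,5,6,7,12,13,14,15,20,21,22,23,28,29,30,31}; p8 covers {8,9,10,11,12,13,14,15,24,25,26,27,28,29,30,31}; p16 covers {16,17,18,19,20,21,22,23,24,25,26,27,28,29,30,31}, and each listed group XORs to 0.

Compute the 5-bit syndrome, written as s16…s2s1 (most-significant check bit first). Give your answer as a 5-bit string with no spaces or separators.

01010

s1 (pos 1,3,5,7,9,11,13,15,17,19,21,23,25,27,29,31): 1⊕1⊕1⊕1⊕1⊕1⊕1⊕1⊕0⊕0⊕1⊕0⊕0⊕1⊕0⊕0 = 0
s2 (pos 2,3,6,7,10,11,14,15,18,19,22,23,26,27,30,31): 0⊕1⊕0⊕1⊕0⊕1⊕1⊕1⊕0⊕0⊕0⊕0⊕0⊕1⊕1⊕0 = 1
s4 (pos 4,5,6,7,12,13,14,15,20,21,22,23,28,29,30,31): 0⊕1⊕0⊕1⊕0⊕1⊕1⊕1⊕0⊕1⊕0⊕0⊕1⊕0⊕1⊕0 = 0
s8 (pos 8,9,10,11,12,13,14,15,24,25,26,27,28,29,30,31): 1⊕1⊕0⊕1⊕0⊕1⊕1⊕1⊕0⊕0⊕0⊕1⊕1⊕0⊕1⊕0 = 1
s16 (pos 16,17,18,19,20,21,22,23,24,25,26,27,28,29,30,31): 0⊕0⊕0⊕0⊕0⊕1⊕0⊕0⊕0⊕0⊕0⊕1⊕1⊕0⊕1⊕0 = 0
Syndrome s16…s1 = 01010 → error at position 10.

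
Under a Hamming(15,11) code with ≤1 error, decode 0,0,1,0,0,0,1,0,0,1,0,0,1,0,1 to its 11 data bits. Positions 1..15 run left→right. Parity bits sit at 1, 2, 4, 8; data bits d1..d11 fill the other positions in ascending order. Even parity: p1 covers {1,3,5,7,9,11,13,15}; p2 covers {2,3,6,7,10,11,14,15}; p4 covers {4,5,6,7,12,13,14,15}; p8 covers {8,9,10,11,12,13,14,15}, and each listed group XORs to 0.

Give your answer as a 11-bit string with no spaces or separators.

10010101101

s1 (pos 1,3,5,7,9,11,13,15): 0⊕1⊕0⊕1⊕0⊕0⊕1⊕1 = 0
s2 (pos 2,3,6,7,10,11,14,15): 0⊕1⊕0⊕1⊕1⊕0⊕0⊕1 = 0
s4 (pos 4,5,6,7,12,13,14,15): 0⊕0⊕0⊕1⊕0⊕1⊕0⊕1 = 1
s8 (pos 8,9,10,11,12,13,14,15): 0⊕0⊕1⊕0⊕0⊕1⊕0⊕1 = 1
Syndrome s8…s1 = 1100 → error at position 12.
Flip position 12: 001000100100101 → 001000100101101
Read data bits from positions 3,5,6,7,9,10,11,12,13,14,15: 10010101101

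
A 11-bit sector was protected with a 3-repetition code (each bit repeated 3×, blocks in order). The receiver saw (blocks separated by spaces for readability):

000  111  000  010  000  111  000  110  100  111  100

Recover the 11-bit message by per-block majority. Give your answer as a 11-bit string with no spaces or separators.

01000101010

Block 1 (000): 0 ones → 0
Block 2 (111): 3 ones → 1
Block 3 (000): 0 ones → 0
Block 4 (010): 1 one → 0
Block 5 (000): 0 ones → 0
Block 6 (111): 3 ones → 1
Block 7 (000): 0 ones → 0
Block 8 (110): 2 ones → 1
Block 9 (100): 1 one → 0
Block 10 (111): 3 ones → 1
Block 11 (100): 1 one → 0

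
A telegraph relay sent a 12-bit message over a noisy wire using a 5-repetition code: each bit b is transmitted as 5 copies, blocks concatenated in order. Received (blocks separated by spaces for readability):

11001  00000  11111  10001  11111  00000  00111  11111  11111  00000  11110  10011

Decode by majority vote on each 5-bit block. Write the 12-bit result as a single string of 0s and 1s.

101010111011

Block 1 (11001): 3 ones → 1
Block 2 (00000): 0 ones → 0
Block 3 (11111): 5 ones → 1
Block 4 (10001): 2 ones → 0
Block 5 (11111): 5 ones → 1
Block 6 (00000): 0 ones → 0
Block 7 (00111): 3 ones → 1
Block 8 (11111): 5 ones → 1
Block 9 (11111): 5 ones → 1
Block 10 (00000): 0 ones → 0
Block 11 (11110): 4 ones → 1
Block 12 (10011): 3 ones → 1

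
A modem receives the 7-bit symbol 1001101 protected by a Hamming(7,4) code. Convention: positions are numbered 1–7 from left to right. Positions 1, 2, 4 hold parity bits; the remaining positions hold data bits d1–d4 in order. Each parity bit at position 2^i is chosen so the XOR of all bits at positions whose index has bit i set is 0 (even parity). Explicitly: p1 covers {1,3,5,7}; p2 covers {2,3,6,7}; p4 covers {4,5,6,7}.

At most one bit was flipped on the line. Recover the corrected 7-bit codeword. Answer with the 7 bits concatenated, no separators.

1001100

s1 (pos 1,3,5,7): 1⊕0⊕1⊕1 = 1
s2 (pos 2,3,6,7): 0⊕0⊕0⊕1 = 1
s4 (pos 4,5,6,7): 1⊕1⊕0⊕1 = 1
Syndrome s4…s1 = 111 → error at position 7.
Flip position 7: 1001101 → 1001100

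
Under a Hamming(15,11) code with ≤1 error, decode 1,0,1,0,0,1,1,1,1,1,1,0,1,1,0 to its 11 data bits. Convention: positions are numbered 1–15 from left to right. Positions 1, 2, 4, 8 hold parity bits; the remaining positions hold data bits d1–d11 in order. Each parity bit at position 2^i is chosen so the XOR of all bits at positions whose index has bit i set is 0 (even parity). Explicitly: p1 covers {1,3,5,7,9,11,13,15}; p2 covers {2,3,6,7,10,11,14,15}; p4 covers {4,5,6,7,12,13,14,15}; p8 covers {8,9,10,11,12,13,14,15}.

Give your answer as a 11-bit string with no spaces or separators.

10111110110

s1 (pos 1,3,5,7,9,11,13,15): 1⊕1⊕0⊕1⊕1⊕1⊕1⊕0 = 0
s2 (pos 2,3,6,7,10,11,14,15): 0⊕1⊕1⊕1⊕1⊕1⊕1⊕0 = 0
s4 (pos 4,5,6,7,12,13,14,15): 0⊕0⊕1⊕1⊕0⊕1⊕1⊕0 = 0
s8 (pos 8,9,10,11,12,13,14,15): 1⊕1⊕1⊕1⊕0⊕1⊕1⊕0 = 0
Syndrome s8…s1 = 0000 → no error.
Read data bits from positions 3,5,6,7,9,10,11,12,13,14,15: 10111110110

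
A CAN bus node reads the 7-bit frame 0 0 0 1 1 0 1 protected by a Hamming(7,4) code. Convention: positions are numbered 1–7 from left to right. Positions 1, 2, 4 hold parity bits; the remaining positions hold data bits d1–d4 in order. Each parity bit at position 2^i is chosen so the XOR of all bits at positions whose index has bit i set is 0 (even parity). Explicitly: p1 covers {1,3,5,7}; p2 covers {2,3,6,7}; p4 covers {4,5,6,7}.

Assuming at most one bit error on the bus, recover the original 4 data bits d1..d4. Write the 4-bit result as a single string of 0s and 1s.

0111

s1 (pos 1,3,5,7): 0⊕0⊕1⊕1 = 0
s2 (pos 2,3,6,7): 0⊕0⊕0⊕1 = 1
s4 (pos 4,5,6,7): 1⊕1⊕0⊕1 = 1
Syndrome s4…s1 = 110 → error at position 6.
Flip position 6: 0001101 → 0001111
Read data bits from positions 3,5,6,7: 0111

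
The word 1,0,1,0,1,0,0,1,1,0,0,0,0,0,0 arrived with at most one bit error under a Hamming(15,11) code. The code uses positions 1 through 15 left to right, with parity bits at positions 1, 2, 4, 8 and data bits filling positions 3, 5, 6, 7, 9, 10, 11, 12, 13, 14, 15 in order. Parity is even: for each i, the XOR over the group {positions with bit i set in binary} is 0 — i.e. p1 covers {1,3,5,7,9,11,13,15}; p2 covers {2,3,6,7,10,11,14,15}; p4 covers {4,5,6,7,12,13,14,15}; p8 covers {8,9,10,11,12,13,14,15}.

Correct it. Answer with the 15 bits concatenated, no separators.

s1 (pos 1,3,5,7,9,11,13,15): 1⊕1⊕1⊕0⊕1⊕0⊕0⊕0 = 0
s2 (pos 2,3,6,7,10,11,14,15): 0⊕1⊕0⊕0⊕0⊕0⊕0⊕0 = 1
s4 (pos 4,5,6,7,12,13,14,15): 0⊕1⊕0⊕0⊕0⊕0⊕0⊕0 = 1
s8 (pos 8,9,10,11,12,13,14,15): 1⊕1⊕0⊕0⊕0⊕0⊕0⊕0 = 0
Syndrome s8…s1 = 0110 → error at position 6.
Flip position 6: 101010011000000 → 101011011000000

101011011000000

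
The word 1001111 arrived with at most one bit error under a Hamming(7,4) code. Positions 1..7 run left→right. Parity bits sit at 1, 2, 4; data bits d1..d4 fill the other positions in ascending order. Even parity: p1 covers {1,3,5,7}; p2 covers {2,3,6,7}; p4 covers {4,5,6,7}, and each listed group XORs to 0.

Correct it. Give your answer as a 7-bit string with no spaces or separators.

0001111

s1 (pos 1,3,5,7): 1⊕0⊕1⊕1 = 1
s2 (pos 2,3,6,7): 0⊕0⊕1⊕1 = 0
s4 (pos 4,5,6,7): 1⊕1⊕1⊕1 = 0
Syndrome s4…s1 = 001 → error at position 1.
Flip position 1: 1001111 → 0001111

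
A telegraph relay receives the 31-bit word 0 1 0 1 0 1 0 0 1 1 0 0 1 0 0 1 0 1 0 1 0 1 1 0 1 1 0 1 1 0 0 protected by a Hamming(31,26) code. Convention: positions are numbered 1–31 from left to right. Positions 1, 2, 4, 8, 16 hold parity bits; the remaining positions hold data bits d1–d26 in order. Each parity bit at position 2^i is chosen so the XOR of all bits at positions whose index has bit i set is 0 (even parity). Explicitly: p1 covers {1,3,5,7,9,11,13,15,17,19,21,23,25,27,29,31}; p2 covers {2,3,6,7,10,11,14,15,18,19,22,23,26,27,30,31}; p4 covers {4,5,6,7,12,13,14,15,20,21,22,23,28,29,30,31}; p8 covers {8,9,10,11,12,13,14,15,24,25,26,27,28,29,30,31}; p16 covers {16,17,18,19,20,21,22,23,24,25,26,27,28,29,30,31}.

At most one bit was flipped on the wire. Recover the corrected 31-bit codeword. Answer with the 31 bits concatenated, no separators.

0101010011001001010101101111100

s1 (pos 1,3,5,7,9,11,13,15,17,19,21,23,25,27,29,31): 0⊕0⊕0⊕0⊕1⊕0⊕1⊕0⊕0⊕0⊕0⊕1⊕1⊕0⊕1⊕0 = 1
s2 (pos 2,3,6,7,10,11,14,15,18,19,22,23,26,27,30,31): 1⊕0⊕1⊕0⊕1⊕0⊕0⊕0⊕1⊕0⊕1⊕1⊕1⊕0⊕0⊕0 = 1
s4 (pos 4,5,6,7,12,13,14,15,20,21,22,23,28,29,30,31): 1⊕0⊕1⊕0⊕0⊕1⊕0⊕0⊕1⊕0⊕1⊕1⊕1⊕1⊕0⊕0 = 0
s8 (pos 8,9,10,11,12,13,14,15,24,25,26,27,28,29,30,31): 0⊕1⊕1⊕0⊕0⊕1⊕0⊕0⊕0⊕1⊕1⊕0⊕1⊕1⊕0⊕0 = 1
s16 (pos 16,17,18,19,20,21,22,23,24,25,26,27,28,29,30,31): 1⊕0⊕1⊕0⊕1⊕0⊕1⊕1⊕0⊕1⊕1⊕0⊕1⊕1⊕0⊕0 = 1
Syndrome s16…s1 = 11011 → error at position 27.
Flip position 27: 0101010011001001010101101101100 → 0101010011001001010101101111100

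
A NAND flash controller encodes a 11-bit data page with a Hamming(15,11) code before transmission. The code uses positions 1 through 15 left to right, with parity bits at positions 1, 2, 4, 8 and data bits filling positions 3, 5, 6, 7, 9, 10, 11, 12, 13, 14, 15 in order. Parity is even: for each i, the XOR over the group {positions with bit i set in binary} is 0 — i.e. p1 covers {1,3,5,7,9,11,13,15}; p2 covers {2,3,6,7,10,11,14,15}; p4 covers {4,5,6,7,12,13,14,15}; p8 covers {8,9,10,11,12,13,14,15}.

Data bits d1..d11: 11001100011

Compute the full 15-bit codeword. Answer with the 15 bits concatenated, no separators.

Place data at non-parity positions: p1 p2 1 p4 1 0 0 p8 1 1 0 0 0 1 1
p1 (pos 1,3,5,7,9,11,13,15): XOR of data positions = 1⊕1⊕0⊕1⊕0⊕0⊕1 = 0
p2 (pos 2,3,6,7,10,11,14,15): XOR of data positions = 1⊕0⊕0⊕1⊕0⊕1⊕1 = 0
p4 (pos 4,5,6,7,12,13,14,15): XOR of data positions = 1⊕0⊕0⊕0⊕0⊕1⊕1 = 1
p8 (pos 8,9,10,11,12,13,14,15): XOR of data positions = 1⊕1⊕0⊕0⊕0⊕1⊕1 = 0
Codeword: 001110001100011

001110001100011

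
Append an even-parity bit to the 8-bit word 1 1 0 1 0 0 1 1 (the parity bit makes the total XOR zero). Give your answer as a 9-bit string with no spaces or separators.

XOR of the 8 data bits: 1⊕1⊕0⊕1⊕0⊕0⊕1⊕1 = 1
Parity bit = 1 (so all 9 bits XOR to 0).

110100111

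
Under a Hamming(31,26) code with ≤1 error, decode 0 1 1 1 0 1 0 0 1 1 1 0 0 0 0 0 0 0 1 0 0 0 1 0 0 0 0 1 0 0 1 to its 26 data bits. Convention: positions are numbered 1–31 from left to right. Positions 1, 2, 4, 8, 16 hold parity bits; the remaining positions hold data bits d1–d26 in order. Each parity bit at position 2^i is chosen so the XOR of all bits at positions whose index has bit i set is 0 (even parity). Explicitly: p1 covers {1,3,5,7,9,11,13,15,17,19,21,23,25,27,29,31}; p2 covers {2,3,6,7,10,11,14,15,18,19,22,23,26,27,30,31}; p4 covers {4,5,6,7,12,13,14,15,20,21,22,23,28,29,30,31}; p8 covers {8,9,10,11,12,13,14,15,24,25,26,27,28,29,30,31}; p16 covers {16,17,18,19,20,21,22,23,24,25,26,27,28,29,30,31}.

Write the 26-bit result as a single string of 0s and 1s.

10101111000001000100001001

s1 (pos 1,3,5,7,9,11,13,15,17,19,21,23,25,27,29,31): 0⊕1⊕0⊕0⊕1⊕1⊕0⊕0⊕0⊕1⊕0⊕1⊕0⊕0⊕0⊕1 = 0
s2 (pos 2,3,6,7,10,11,14,15,18,19,22,23,26,27,30,31): 1⊕1⊕1⊕0⊕1⊕1⊕0⊕0⊕0⊕1⊕0⊕1⊕0⊕0⊕0⊕1 = 0
s4 (pos 4,5,6,7,12,13,14,15,20,21,22,23,28,29,30,31): 1⊕0⊕1⊕0⊕0⊕0⊕0⊕0⊕0⊕0⊕0⊕1⊕1⊕0⊕0⊕1 = 1
s8 (pos 8,9,10,11,12,13,14,15,24,25,26,27,28,29,30,31): 0⊕1⊕1⊕1⊕0⊕0⊕0⊕0⊕0⊕0⊕0⊕0⊕1⊕0⊕0⊕1 = 1
s16 (pos 16,17,18,19,20,21,22,23,24,25,26,27,28,29,30,31): 0⊕0⊕0⊕1⊕0⊕0⊕0⊕1⊕0⊕0⊕0⊕0⊕1⊕0⊕0⊕1 = 0
Syndrome s16…s1 = 01100 → error at position 12.
Flip position 12: 0111010011100000001000100001001 → 0111010011110000001000100001001
Read data bits from positions 3,5,6,7,9,10,11,12,13,14,15,17,18,19,20,21,22,23,24,25,26,27,28,29,30,31: 10101111000001000100001001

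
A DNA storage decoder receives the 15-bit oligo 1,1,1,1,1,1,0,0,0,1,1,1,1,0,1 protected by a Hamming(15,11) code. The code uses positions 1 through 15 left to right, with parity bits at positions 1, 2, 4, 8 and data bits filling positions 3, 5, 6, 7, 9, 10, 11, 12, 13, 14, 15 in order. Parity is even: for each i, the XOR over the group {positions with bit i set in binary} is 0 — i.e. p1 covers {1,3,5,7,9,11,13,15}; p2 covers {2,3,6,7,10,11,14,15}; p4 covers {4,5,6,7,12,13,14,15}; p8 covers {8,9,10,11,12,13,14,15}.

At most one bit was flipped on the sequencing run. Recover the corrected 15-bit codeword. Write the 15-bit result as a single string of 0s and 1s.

111111010111101

s1 (pos 1,3,5,7,9,11,13,15): 1⊕1⊕1⊕0⊕0⊕1⊕1⊕1 = 0
s2 (pos 2,3,6,7,10,11,14,15): 1⊕1⊕1⊕0⊕1⊕1⊕0⊕1 = 0
s4 (pos 4,5,6,7,12,13,14,15): 1⊕1⊕1⊕0⊕1⊕1⊕0⊕1 = 0
s8 (pos 8,9,10,11,12,13,14,15): 0⊕0⊕1⊕1⊕1⊕1⊕0⊕1 = 1
Syndrome s8…s1 = 1000 → error at position 8.
Flip position 8: 111111000111101 → 111111010111101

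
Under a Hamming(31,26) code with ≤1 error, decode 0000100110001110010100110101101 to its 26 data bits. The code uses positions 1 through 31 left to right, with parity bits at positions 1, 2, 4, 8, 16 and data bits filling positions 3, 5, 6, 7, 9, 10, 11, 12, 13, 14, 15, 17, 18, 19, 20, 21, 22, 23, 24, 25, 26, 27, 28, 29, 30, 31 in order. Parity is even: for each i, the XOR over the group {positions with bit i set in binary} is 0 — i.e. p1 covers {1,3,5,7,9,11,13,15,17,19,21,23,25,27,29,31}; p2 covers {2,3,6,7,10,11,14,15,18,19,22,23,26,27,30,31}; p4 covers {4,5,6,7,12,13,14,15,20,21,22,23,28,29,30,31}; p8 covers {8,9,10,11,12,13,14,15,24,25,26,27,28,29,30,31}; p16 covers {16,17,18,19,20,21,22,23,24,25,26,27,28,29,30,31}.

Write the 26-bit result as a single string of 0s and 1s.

s1 (pos 1,3,5,7,9,11,13,15,17,19,21,23,25,27,29,31): 0⊕0⊕1⊕0⊕1⊕0⊕1⊕1⊕0⊕0⊕0⊕1⊕0⊕0⊕1⊕1 = 1
s2 (pos 2,3,6,7,10,11,14,15,18,19,22,23,26,27,30,31): 0⊕0⊕0⊕0⊕0⊕0⊕1⊕1⊕1⊕0⊕0⊕1⊕1⊕0⊕0⊕1 = 0
s4 (pos 4,5,6,7,12,13,14,15,20,21,22,23,28,29,30,31): 0⊕1⊕0⊕0⊕0⊕1⊕1⊕1⊕1⊕0⊕0⊕1⊕1⊕1⊕0⊕1 = 1
s8 (pos 8,9,10,11,12,13,14,15,24,25,26,27,28,29,30,31): 1⊕1⊕0⊕0⊕0⊕1⊕1⊕1⊕1⊕0⊕1⊕0⊕1⊕1⊕0⊕1 = 0
s16 (pos 16,17,18,19,20,21,22,23,24,25,26,27,28,29,30,31): 0⊕0⊕1⊕0⊕1⊕0⊕0⊕1⊕1⊕0⊕1⊕0⊕1⊕1⊕0⊕1 = 0
Syndrome s16…s1 = 00101 → error at position 5.
Flip position 5: 0000100110001110010100110101101 → 0000000110001110010100110101101
Read data bits from positions 3,5,6,7,9,10,11,12,13,14,15,17,18,19,20,21,22,23,24,25,26,27,28,29,30,31: 00001000111010100110101101

00001000111010100110101101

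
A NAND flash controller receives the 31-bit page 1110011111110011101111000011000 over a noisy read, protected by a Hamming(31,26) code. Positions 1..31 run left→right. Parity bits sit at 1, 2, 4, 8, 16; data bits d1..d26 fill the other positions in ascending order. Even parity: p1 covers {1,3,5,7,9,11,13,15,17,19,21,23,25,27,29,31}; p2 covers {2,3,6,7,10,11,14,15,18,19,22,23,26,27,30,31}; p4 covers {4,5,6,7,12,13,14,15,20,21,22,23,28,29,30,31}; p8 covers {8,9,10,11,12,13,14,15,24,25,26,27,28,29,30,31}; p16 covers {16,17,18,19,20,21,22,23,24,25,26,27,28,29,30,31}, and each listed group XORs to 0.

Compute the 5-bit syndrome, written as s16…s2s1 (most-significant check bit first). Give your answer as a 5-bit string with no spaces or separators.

s1 (pos 1,3,5,7,9,11,13,15,17,19,21,23,25,27,29,31): 1⊕1⊕0⊕1⊕1⊕1⊕0⊕1⊕1⊕1⊕1⊕0⊕0⊕1⊕0⊕0 = 0
s2 (pos 2,3,6,7,10,11,14,15,18,19,22,23,26,27,30,31): 1⊕1⊕1⊕1⊕1⊕1⊕0⊕1⊕0⊕1⊕1⊕0⊕0⊕1⊕0⊕0 = 0
s4 (pos 4,5,6,7,12,13,14,15,20,21,22,23,28,29,30,31): 0⊕0⊕1⊕1⊕1⊕0⊕0⊕1⊕1⊕1⊕1⊕0⊕1⊕0⊕0⊕0 = 0
s8 (pos 8,9,10,11,12,13,14,15,24,25,26,27,28,29,30,31): 1⊕1⊕1⊕1⊕1⊕0⊕0⊕1⊕0⊕0⊕0⊕1⊕1⊕0⊕0⊕0 = 0
s16 (pos 16,17,18,19,20,21,22,23,24,25,26,27,28,29,30,31): 1⊕1⊕0⊕1⊕1⊕1⊕1⊕0⊕0⊕0⊕0⊕1⊕1⊕0⊕0⊕0 = 0
Syndrome s16…s1 = 00000 → no error.

00000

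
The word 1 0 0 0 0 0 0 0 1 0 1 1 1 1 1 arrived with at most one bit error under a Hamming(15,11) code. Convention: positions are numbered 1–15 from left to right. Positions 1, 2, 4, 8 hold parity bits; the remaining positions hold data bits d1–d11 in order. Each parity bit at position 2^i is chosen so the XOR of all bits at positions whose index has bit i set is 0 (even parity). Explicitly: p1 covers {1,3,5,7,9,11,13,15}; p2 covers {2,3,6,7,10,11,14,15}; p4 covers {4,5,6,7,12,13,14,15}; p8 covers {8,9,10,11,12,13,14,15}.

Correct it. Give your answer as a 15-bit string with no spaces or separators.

s1 (pos 1,3,5,7,9,11,13,15): 1⊕0⊕0⊕0⊕1⊕1⊕1⊕1 = 1
s2 (pos 2,3,6,7,10,11,14,15): 0⊕0⊕0⊕0⊕0⊕1⊕1⊕1 = 1
s4 (pos 4,5,6,7,12,13,14,15): 0⊕0⊕0⊕0⊕1⊕1⊕1⊕1 = 0
s8 (pos 8,9,10,11,12,13,14,15): 0⊕1⊕0⊕1⊕1⊕1⊕1⊕1 = 0
Syndrome s8…s1 = 0011 → error at position 3.
Flip position 3: 100000001011111 → 101000001011111

101000001011111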